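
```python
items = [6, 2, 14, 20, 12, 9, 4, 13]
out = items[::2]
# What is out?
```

items has length 8. The slice items[::2] selects indices [0, 2, 4, 6] (0->6, 2->14, 4->12, 6->4), giving [6, 14, 12, 4].

[6, 14, 12, 4]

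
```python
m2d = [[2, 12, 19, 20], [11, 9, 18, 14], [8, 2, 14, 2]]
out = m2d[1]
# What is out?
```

m2d has 3 rows. Row 1 is [11, 9, 18, 14].

[11, 9, 18, 14]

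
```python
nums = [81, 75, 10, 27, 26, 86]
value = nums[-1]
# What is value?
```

nums has length 6. Negative index -1 maps to positive index 6 + (-1) = 5. nums[5] = 86.

86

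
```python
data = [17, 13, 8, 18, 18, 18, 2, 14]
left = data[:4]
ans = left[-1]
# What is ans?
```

data has length 8. The slice data[:4] selects indices [0, 1, 2, 3] (0->17, 1->13, 2->8, 3->18), giving [17, 13, 8, 18]. So left = [17, 13, 8, 18]. Then left[-1] = 18.

18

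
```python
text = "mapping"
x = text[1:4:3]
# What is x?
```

text has length 7. The slice text[1:4:3] selects indices [1] (1->'a'), giving 'a'.

'a'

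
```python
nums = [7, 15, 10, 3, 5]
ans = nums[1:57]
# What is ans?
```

nums has length 5. The slice nums[1:57] selects indices [1, 2, 3, 4] (1->15, 2->10, 3->3, 4->5), giving [15, 10, 3, 5].

[15, 10, 3, 5]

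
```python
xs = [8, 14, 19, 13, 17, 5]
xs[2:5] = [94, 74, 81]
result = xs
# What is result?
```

xs starts as [8, 14, 19, 13, 17, 5] (length 6). The slice xs[2:5] covers indices [2, 3, 4] with values [19, 13, 17]. Replacing that slice with [94, 74, 81] (same length) produces [8, 14, 94, 74, 81, 5].

[8, 14, 94, 74, 81, 5]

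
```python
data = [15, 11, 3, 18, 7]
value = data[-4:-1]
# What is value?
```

data has length 5. The slice data[-4:-1] selects indices [1, 2, 3] (1->11, 2->3, 3->18), giving [11, 3, 18].

[11, 3, 18]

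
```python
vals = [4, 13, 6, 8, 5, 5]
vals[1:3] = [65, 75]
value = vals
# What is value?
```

vals starts as [4, 13, 6, 8, 5, 5] (length 6). The slice vals[1:3] covers indices [1, 2] with values [13, 6]. Replacing that slice with [65, 75] (same length) produces [4, 65, 75, 8, 5, 5].

[4, 65, 75, 8, 5, 5]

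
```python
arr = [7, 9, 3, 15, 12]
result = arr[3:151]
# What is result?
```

arr has length 5. The slice arr[3:151] selects indices [3, 4] (3->15, 4->12), giving [15, 12].

[15, 12]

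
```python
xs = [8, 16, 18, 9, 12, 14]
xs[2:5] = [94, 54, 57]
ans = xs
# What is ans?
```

xs starts as [8, 16, 18, 9, 12, 14] (length 6). The slice xs[2:5] covers indices [2, 3, 4] with values [18, 9, 12]. Replacing that slice with [94, 54, 57] (same length) produces [8, 16, 94, 54, 57, 14].

[8, 16, 94, 54, 57, 14]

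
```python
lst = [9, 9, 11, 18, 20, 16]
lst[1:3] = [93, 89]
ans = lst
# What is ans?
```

lst starts as [9, 9, 11, 18, 20, 16] (length 6). The slice lst[1:3] covers indices [1, 2] with values [9, 11]. Replacing that slice with [93, 89] (same length) produces [9, 93, 89, 18, 20, 16].

[9, 93, 89, 18, 20, 16]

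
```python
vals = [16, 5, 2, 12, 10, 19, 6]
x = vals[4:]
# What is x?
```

vals has length 7. The slice vals[4:] selects indices [4, 5, 6] (4->10, 5->19, 6->6), giving [10, 19, 6].

[10, 19, 6]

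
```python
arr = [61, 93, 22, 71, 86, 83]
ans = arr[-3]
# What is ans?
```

arr has length 6. Negative index -3 maps to positive index 6 + (-3) = 3. arr[3] = 71.

71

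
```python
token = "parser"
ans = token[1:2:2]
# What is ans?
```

token has length 6. The slice token[1:2:2] selects indices [1] (1->'a'), giving 'a'.

'a'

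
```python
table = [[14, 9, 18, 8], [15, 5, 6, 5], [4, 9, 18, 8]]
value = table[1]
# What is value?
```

table has 3 rows. Row 1 is [15, 5, 6, 5].

[15, 5, 6, 5]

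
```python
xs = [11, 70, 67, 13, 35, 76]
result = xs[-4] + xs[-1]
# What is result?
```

xs has length 6. Negative index -4 maps to positive index 6 + (-4) = 2. xs[2] = 67.
xs has length 6. Negative index -1 maps to positive index 6 + (-1) = 5. xs[5] = 76.
Sum: 67 + 76 = 143.

143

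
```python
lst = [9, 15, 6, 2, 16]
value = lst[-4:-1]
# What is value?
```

lst has length 5. The slice lst[-4:-1] selects indices [1, 2, 3] (1->15, 2->6, 3->2), giving [15, 6, 2].

[15, 6, 2]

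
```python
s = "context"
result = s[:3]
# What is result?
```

s has length 7. The slice s[:3] selects indices [0, 1, 2] (0->'c', 1->'o', 2->'n'), giving 'con'.

'con'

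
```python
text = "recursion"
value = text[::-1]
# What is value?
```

text has length 9. The slice text[::-1] selects indices [8, 7, 6, 5, 4, 3, 2, 1, 0] (8->'n', 7->'o', 6->'i', 5->'s', 4->'r', 3->'u', 2->'c', 1->'e', 0->'r'), giving 'noisrucer'.

'noisrucer'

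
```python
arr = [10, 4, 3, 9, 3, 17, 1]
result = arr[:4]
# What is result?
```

arr has length 7. The slice arr[:4] selects indices [0, 1, 2, 3] (0->10, 1->4, 2->3, 3->9), giving [10, 4, 3, 9].

[10, 4, 3, 9]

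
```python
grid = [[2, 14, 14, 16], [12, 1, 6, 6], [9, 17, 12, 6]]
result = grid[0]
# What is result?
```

grid has 3 rows. Row 0 is [2, 14, 14, 16].

[2, 14, 14, 16]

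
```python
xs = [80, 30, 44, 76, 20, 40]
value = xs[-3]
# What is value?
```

xs has length 6. Negative index -3 maps to positive index 6 + (-3) = 3. xs[3] = 76.

76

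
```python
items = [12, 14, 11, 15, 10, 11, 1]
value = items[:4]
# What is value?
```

items has length 7. The slice items[:4] selects indices [0, 1, 2, 3] (0->12, 1->14, 2->11, 3->15), giving [12, 14, 11, 15].

[12, 14, 11, 15]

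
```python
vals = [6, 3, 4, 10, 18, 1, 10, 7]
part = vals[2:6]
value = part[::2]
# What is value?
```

vals has length 8. The slice vals[2:6] selects indices [2, 3, 4, 5] (2->4, 3->10, 4->18, 5->1), giving [4, 10, 18, 1]. So part = [4, 10, 18, 1]. part has length 4. The slice part[::2] selects indices [0, 2] (0->4, 2->18), giving [4, 18].

[4, 18]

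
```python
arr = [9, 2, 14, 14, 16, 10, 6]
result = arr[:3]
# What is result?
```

arr has length 7. The slice arr[:3] selects indices [0, 1, 2] (0->9, 1->2, 2->14), giving [9, 2, 14].

[9, 2, 14]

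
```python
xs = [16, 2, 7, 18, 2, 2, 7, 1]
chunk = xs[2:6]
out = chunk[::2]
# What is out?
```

xs has length 8. The slice xs[2:6] selects indices [2, 3, 4, 5] (2->7, 3->18, 4->2, 5->2), giving [7, 18, 2, 2]. So chunk = [7, 18, 2, 2]. chunk has length 4. The slice chunk[::2] selects indices [0, 2] (0->7, 2->2), giving [7, 2].

[7, 2]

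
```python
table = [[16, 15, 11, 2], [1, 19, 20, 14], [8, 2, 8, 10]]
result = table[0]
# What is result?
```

table has 3 rows. Row 0 is [16, 15, 11, 2].

[16, 15, 11, 2]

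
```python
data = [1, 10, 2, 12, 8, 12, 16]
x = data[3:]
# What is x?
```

data has length 7. The slice data[3:] selects indices [3, 4, 5, 6] (3->12, 4->8, 5->12, 6->16), giving [12, 8, 12, 16].

[12, 8, 12, 16]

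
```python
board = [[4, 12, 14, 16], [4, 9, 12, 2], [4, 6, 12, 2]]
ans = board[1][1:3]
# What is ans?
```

board[1] = [4, 9, 12, 2]. board[1] has length 4. The slice board[1][1:3] selects indices [1, 2] (1->9, 2->12), giving [9, 12].

[9, 12]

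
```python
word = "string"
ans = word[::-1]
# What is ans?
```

word has length 6. The slice word[::-1] selects indices [5, 4, 3, 2, 1, 0] (5->'g', 4->'n', 3->'i', 2->'r', 1->'t', 0->'s'), giving 'gnirts'.

'gnirts'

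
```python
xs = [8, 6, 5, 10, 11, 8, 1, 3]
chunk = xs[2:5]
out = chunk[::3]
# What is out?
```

xs has length 8. The slice xs[2:5] selects indices [2, 3, 4] (2->5, 3->10, 4->11), giving [5, 10, 11]. So chunk = [5, 10, 11]. chunk has length 3. The slice chunk[::3] selects indices [0] (0->5), giving [5].

[5]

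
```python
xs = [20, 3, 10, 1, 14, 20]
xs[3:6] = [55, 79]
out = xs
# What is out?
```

xs starts as [20, 3, 10, 1, 14, 20] (length 6). The slice xs[3:6] covers indices [3, 4, 5] with values [1, 14, 20]. Replacing that slice with [55, 79] (different length) produces [20, 3, 10, 55, 79].

[20, 3, 10, 55, 79]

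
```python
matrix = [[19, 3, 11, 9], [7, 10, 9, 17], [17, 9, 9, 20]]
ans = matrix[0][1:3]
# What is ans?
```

matrix[0] = [19, 3, 11, 9]. matrix[0] has length 4. The slice matrix[0][1:3] selects indices [1, 2] (1->3, 2->11), giving [3, 11].

[3, 11]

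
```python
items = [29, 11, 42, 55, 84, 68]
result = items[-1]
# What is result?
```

items has length 6. Negative index -1 maps to positive index 6 + (-1) = 5. items[5] = 68.

68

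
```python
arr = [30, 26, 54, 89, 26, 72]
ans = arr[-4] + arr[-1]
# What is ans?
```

arr has length 6. Negative index -4 maps to positive index 6 + (-4) = 2. arr[2] = 54.
arr has length 6. Negative index -1 maps to positive index 6 + (-1) = 5. arr[5] = 72.
Sum: 54 + 72 = 126.

126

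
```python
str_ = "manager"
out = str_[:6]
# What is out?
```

str_ has length 7. The slice str_[:6] selects indices [0, 1, 2, 3, 4, 5] (0->'m', 1->'a', 2->'n', 3->'a', 4->'g', 5->'e'), giving 'manage'.

'manage'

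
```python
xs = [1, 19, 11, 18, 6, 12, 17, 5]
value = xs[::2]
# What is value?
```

xs has length 8. The slice xs[::2] selects indices [0, 2, 4, 6] (0->1, 2->11, 4->6, 6->17), giving [1, 11, 6, 17].

[1, 11, 6, 17]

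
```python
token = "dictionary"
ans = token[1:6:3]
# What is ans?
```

token has length 10. The slice token[1:6:3] selects indices [1, 4] (1->'i', 4->'i'), giving 'ii'.

'ii'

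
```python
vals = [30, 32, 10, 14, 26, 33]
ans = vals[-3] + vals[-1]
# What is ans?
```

vals has length 6. Negative index -3 maps to positive index 6 + (-3) = 3. vals[3] = 14.
vals has length 6. Negative index -1 maps to positive index 6 + (-1) = 5. vals[5] = 33.
Sum: 14 + 33 = 47.

47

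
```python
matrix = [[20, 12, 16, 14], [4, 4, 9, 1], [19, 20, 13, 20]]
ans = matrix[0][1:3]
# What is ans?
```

matrix[0] = [20, 12, 16, 14]. matrix[0] has length 4. The slice matrix[0][1:3] selects indices [1, 2] (1->12, 2->16), giving [12, 16].

[12, 16]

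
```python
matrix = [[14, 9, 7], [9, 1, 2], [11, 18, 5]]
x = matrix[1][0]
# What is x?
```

matrix[1] = [9, 1, 2]. Taking column 0 of that row yields 9.

9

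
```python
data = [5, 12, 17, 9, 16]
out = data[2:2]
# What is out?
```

data has length 5. The slice data[2:2] resolves to an empty index range, so the result is [].

[]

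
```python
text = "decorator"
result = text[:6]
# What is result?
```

text has length 9. The slice text[:6] selects indices [0, 1, 2, 3, 4, 5] (0->'d', 1->'e', 2->'c', 3->'o', 4->'r', 5->'a'), giving 'decora'.

'decora'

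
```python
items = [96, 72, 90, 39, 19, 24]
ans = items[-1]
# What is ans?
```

items has length 6. Negative index -1 maps to positive index 6 + (-1) = 5. items[5] = 24.

24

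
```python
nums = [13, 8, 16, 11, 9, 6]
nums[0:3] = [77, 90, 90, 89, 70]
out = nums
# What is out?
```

nums starts as [13, 8, 16, 11, 9, 6] (length 6). The slice nums[0:3] covers indices [0, 1, 2] with values [13, 8, 16]. Replacing that slice with [77, 90, 90, 89, 70] (different length) produces [77, 90, 90, 89, 70, 11, 9, 6].

[77, 90, 90, 89, 70, 11, 9, 6]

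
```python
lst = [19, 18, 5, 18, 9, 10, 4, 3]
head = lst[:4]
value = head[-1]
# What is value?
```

lst has length 8. The slice lst[:4] selects indices [0, 1, 2, 3] (0->19, 1->18, 2->5, 3->18), giving [19, 18, 5, 18]. So head = [19, 18, 5, 18]. Then head[-1] = 18.

18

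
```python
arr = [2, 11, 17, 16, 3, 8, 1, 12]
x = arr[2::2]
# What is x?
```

arr has length 8. The slice arr[2::2] selects indices [2, 4, 6] (2->17, 4->3, 6->1), giving [17, 3, 1].

[17, 3, 1]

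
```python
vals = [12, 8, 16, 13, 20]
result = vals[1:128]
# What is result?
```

vals has length 5. The slice vals[1:128] selects indices [1, 2, 3, 4] (1->8, 2->16, 3->13, 4->20), giving [8, 16, 13, 20].

[8, 16, 13, 20]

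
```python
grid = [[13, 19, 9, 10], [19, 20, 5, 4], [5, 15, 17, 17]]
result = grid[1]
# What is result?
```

grid has 3 rows. Row 1 is [19, 20, 5, 4].

[19, 20, 5, 4]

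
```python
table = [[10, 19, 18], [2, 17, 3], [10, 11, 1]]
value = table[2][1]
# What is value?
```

table[2] = [10, 11, 1]. Taking column 1 of that row yields 11.

11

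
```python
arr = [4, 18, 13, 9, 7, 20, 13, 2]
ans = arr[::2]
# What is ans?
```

arr has length 8. The slice arr[::2] selects indices [0, 2, 4, 6] (0->4, 2->13, 4->7, 6->13), giving [4, 13, 7, 13].

[4, 13, 7, 13]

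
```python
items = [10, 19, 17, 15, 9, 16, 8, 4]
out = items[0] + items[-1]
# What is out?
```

items has length 8. items[0] = 10.
items has length 8. Negative index -1 maps to positive index 8 + (-1) = 7. items[7] = 4.
Sum: 10 + 4 = 14.

14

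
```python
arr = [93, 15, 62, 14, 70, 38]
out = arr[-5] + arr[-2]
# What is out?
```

arr has length 6. Negative index -5 maps to positive index 6 + (-5) = 1. arr[1] = 15.
arr has length 6. Negative index -2 maps to positive index 6 + (-2) = 4. arr[4] = 70.
Sum: 15 + 70 = 85.

85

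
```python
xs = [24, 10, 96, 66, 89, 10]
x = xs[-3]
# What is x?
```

xs has length 6. Negative index -3 maps to positive index 6 + (-3) = 3. xs[3] = 66.

66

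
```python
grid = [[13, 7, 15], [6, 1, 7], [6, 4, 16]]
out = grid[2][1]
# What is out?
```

grid[2] = [6, 4, 16]. Taking column 1 of that row yields 4.

4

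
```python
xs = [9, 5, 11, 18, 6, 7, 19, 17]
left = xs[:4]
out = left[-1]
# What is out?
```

xs has length 8. The slice xs[:4] selects indices [0, 1, 2, 3] (0->9, 1->5, 2->11, 3->18), giving [9, 5, 11, 18]. So left = [9, 5, 11, 18]. Then left[-1] = 18.

18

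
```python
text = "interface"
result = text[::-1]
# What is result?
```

text has length 9. The slice text[::-1] selects indices [8, 7, 6, 5, 4, 3, 2, 1, 0] (8->'e', 7->'c', 6->'a', 5->'f', 4->'r', 3->'e', 2->'t', 1->'n', 0->'i'), giving 'ecafretni'.

'ecafretni'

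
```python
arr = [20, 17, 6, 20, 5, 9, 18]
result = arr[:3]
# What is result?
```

arr has length 7. The slice arr[:3] selects indices [0, 1, 2] (0->20, 1->17, 2->6), giving [20, 17, 6].

[20, 17, 6]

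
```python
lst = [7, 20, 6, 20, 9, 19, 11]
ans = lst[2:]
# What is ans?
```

lst has length 7. The slice lst[2:] selects indices [2, 3, 4, 5, 6] (2->6, 3->20, 4->9, 5->19, 6->11), giving [6, 20, 9, 19, 11].

[6, 20, 9, 19, 11]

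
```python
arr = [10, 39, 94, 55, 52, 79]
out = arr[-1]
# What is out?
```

arr has length 6. Negative index -1 maps to positive index 6 + (-1) = 5. arr[5] = 79.

79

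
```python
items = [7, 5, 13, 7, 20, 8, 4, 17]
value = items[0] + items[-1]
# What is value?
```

items has length 8. items[0] = 7.
items has length 8. Negative index -1 maps to positive index 8 + (-1) = 7. items[7] = 17.
Sum: 7 + 17 = 24.

24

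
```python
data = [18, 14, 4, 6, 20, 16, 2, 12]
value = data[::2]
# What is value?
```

data has length 8. The slice data[::2] selects indices [0, 2, 4, 6] (0->18, 2->4, 4->20, 6->2), giving [18, 4, 20, 2].

[18, 4, 20, 2]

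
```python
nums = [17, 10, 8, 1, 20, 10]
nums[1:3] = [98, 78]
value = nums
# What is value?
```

nums starts as [17, 10, 8, 1, 20, 10] (length 6). The slice nums[1:3] covers indices [1, 2] with values [10, 8]. Replacing that slice with [98, 78] (same length) produces [17, 98, 78, 1, 20, 10].

[17, 98, 78, 1, 20, 10]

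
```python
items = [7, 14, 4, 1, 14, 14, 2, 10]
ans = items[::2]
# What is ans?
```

items has length 8. The slice items[::2] selects indices [0, 2, 4, 6] (0->7, 2->4, 4->14, 6->2), giving [7, 4, 14, 2].

[7, 4, 14, 2]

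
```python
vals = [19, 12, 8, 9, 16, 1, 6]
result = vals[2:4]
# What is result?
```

vals has length 7. The slice vals[2:4] selects indices [2, 3] (2->8, 3->9), giving [8, 9].

[8, 9]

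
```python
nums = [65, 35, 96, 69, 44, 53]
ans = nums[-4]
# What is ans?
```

nums has length 6. Negative index -4 maps to positive index 6 + (-4) = 2. nums[2] = 96.

96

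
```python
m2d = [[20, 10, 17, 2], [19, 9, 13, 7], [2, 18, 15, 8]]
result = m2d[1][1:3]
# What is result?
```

m2d[1] = [19, 9, 13, 7]. m2d[1] has length 4. The slice m2d[1][1:3] selects indices [1, 2] (1->9, 2->13), giving [9, 13].

[9, 13]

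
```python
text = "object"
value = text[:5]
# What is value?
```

text has length 6. The slice text[:5] selects indices [0, 1, 2, 3, 4] (0->'o', 1->'b', 2->'j', 3->'e', 4->'c'), giving 'objec'.

'objec'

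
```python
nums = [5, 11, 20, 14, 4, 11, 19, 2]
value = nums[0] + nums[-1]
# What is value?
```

nums has length 8. nums[0] = 5.
nums has length 8. Negative index -1 maps to positive index 8 + (-1) = 7. nums[7] = 2.
Sum: 5 + 2 = 7.

7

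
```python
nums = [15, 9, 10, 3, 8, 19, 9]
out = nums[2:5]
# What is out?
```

nums has length 7. The slice nums[2:5] selects indices [2, 3, 4] (2->10, 3->3, 4->8), giving [10, 3, 8].

[10, 3, 8]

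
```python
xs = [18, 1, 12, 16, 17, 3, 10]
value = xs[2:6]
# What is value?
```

xs has length 7. The slice xs[2:6] selects indices [2, 3, 4, 5] (2->12, 3->16, 4->17, 5->3), giving [12, 16, 17, 3].

[12, 16, 17, 3]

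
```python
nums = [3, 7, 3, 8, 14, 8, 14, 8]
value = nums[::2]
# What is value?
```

nums has length 8. The slice nums[::2] selects indices [0, 2, 4, 6] (0->3, 2->3, 4->14, 6->14), giving [3, 3, 14, 14].

[3, 3, 14, 14]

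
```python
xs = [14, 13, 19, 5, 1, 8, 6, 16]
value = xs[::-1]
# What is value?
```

xs has length 8. The slice xs[::-1] selects indices [7, 6, 5, 4, 3, 2, 1, 0] (7->16, 6->6, 5->8, 4->1, 3->5, 2->19, 1->13, 0->14), giving [16, 6, 8, 1, 5, 19, 13, 14].

[16, 6, 8, 1, 5, 19, 13, 14]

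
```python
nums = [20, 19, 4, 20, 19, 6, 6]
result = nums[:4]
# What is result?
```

nums has length 7. The slice nums[:4] selects indices [0, 1, 2, 3] (0->20, 1->19, 2->4, 3->20), giving [20, 19, 4, 20].

[20, 19, 4, 20]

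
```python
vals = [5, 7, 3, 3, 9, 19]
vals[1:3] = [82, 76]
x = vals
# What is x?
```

vals starts as [5, 7, 3, 3, 9, 19] (length 6). The slice vals[1:3] covers indices [1, 2] with values [7, 3]. Replacing that slice with [82, 76] (same length) produces [5, 82, 76, 3, 9, 19].

[5, 82, 76, 3, 9, 19]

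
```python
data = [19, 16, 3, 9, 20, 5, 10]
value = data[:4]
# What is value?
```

data has length 7. The slice data[:4] selects indices [0, 1, 2, 3] (0->19, 1->16, 2->3, 3->9), giving [19, 16, 3, 9].

[19, 16, 3, 9]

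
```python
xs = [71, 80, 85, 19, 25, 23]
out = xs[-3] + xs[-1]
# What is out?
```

xs has length 6. Negative index -3 maps to positive index 6 + (-3) = 3. xs[3] = 19.
xs has length 6. Negative index -1 maps to positive index 6 + (-1) = 5. xs[5] = 23.
Sum: 19 + 23 = 42.

42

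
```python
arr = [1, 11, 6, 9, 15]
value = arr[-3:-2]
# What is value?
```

arr has length 5. The slice arr[-3:-2] selects indices [2] (2->6), giving [6].

[6]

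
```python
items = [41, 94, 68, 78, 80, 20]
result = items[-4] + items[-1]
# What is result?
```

items has length 6. Negative index -4 maps to positive index 6 + (-4) = 2. items[2] = 68.
items has length 6. Negative index -1 maps to positive index 6 + (-1) = 5. items[5] = 20.
Sum: 68 + 20 = 88.

88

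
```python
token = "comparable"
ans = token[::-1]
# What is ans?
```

token has length 10. The slice token[::-1] selects indices [9, 8, 7, 6, 5, 4, 3, 2, 1, 0] (9->'e', 8->'l', 7->'b', 6->'a', 5->'r', 4->'a', 3->'p', 2->'m', 1->'o', 0->'c'), giving 'elbarapmoc'.

'elbarapmoc'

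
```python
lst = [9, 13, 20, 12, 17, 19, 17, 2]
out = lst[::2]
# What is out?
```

lst has length 8. The slice lst[::2] selects indices [0, 2, 4, 6] (0->9, 2->20, 4->17, 6->17), giving [9, 20, 17, 17].

[9, 20, 17, 17]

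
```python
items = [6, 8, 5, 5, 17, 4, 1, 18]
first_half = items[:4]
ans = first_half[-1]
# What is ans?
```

items has length 8. The slice items[:4] selects indices [0, 1, 2, 3] (0->6, 1->8, 2->5, 3->5), giving [6, 8, 5, 5]. So first_half = [6, 8, 5, 5]. Then first_half[-1] = 5.

5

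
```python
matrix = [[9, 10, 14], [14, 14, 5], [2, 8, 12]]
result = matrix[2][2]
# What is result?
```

matrix[2] = [2, 8, 12]. Taking column 2 of that row yields 12.

12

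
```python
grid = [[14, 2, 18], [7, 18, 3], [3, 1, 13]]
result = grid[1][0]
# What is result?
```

grid[1] = [7, 18, 3]. Taking column 0 of that row yields 7.

7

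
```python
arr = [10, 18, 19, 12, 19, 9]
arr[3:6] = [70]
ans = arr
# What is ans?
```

arr starts as [10, 18, 19, 12, 19, 9] (length 6). The slice arr[3:6] covers indices [3, 4, 5] with values [12, 19, 9]. Replacing that slice with [70] (different length) produces [10, 18, 19, 70].

[10, 18, 19, 70]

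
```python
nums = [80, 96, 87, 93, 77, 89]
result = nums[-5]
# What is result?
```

nums has length 6. Negative index -5 maps to positive index 6 + (-5) = 1. nums[1] = 96.

96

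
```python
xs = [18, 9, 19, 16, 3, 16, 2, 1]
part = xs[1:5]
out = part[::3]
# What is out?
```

xs has length 8. The slice xs[1:5] selects indices [1, 2, 3, 4] (1->9, 2->19, 3->16, 4->3), giving [9, 19, 16, 3]. So part = [9, 19, 16, 3]. part has length 4. The slice part[::3] selects indices [0, 3] (0->9, 3->3), giving [9, 3].

[9, 3]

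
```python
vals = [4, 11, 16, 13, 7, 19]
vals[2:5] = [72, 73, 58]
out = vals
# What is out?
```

vals starts as [4, 11, 16, 13, 7, 19] (length 6). The slice vals[2:5] covers indices [2, 3, 4] with values [16, 13, 7]. Replacing that slice with [72, 73, 58] (same length) produces [4, 11, 72, 73, 58, 19].

[4, 11, 72, 73, 58, 19]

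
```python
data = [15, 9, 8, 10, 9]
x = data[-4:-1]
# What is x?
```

data has length 5. The slice data[-4:-1] selects indices [1, 2, 3] (1->9, 2->8, 3->10), giving [9, 8, 10].

[9, 8, 10]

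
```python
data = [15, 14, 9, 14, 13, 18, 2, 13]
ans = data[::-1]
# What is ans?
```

data has length 8. The slice data[::-1] selects indices [7, 6, 5, 4, 3, 2, 1, 0] (7->13, 6->2, 5->18, 4->13, 3->14, 2->9, 1->14, 0->15), giving [13, 2, 18, 13, 14, 9, 14, 15].

[13, 2, 18, 13, 14, 9, 14, 15]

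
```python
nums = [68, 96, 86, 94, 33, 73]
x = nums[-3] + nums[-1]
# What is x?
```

nums has length 6. Negative index -3 maps to positive index 6 + (-3) = 3. nums[3] = 94.
nums has length 6. Negative index -1 maps to positive index 6 + (-1) = 5. nums[5] = 73.
Sum: 94 + 73 = 167.

167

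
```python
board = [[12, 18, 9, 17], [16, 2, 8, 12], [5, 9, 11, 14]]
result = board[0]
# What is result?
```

board has 3 rows. Row 0 is [12, 18, 9, 17].

[12, 18, 9, 17]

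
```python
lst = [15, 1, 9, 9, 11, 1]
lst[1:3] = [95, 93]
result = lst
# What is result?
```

lst starts as [15, 1, 9, 9, 11, 1] (length 6). The slice lst[1:3] covers indices [1, 2] with values [1, 9]. Replacing that slice with [95, 93] (same length) produces [15, 95, 93, 9, 11, 1].

[15, 95, 93, 9, 11, 1]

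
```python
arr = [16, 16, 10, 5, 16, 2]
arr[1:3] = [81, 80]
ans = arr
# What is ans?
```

arr starts as [16, 16, 10, 5, 16, 2] (length 6). The slice arr[1:3] covers indices [1, 2] with values [16, 10]. Replacing that slice with [81, 80] (same length) produces [16, 81, 80, 5, 16, 2].

[16, 81, 80, 5, 16, 2]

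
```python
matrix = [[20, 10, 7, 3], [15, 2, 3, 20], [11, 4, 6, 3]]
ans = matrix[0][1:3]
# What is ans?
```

matrix[0] = [20, 10, 7, 3]. matrix[0] has length 4. The slice matrix[0][1:3] selects indices [1, 2] (1->10, 2->7), giving [10, 7].

[10, 7]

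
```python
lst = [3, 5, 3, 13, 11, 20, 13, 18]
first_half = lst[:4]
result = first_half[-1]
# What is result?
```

lst has length 8. The slice lst[:4] selects indices [0, 1, 2, 3] (0->3, 1->5, 2->3, 3->13), giving [3, 5, 3, 13]. So first_half = [3, 5, 3, 13]. Then first_half[-1] = 13.

13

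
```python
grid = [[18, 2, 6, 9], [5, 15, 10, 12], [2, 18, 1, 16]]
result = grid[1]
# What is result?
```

grid has 3 rows. Row 1 is [5, 15, 10, 12].

[5, 15, 10, 12]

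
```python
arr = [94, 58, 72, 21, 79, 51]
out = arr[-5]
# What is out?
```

arr has length 6. Negative index -5 maps to positive index 6 + (-5) = 1. arr[1] = 58.

58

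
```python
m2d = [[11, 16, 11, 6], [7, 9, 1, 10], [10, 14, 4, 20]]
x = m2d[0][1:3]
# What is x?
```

m2d[0] = [11, 16, 11, 6]. m2d[0] has length 4. The slice m2d[0][1:3] selects indices [1, 2] (1->16, 2->11), giving [16, 11].

[16, 11]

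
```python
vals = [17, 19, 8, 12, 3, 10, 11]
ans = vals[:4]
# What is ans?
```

vals has length 7. The slice vals[:4] selects indices [0, 1, 2, 3] (0->17, 1->19, 2->8, 3->12), giving [17, 19, 8, 12].

[17, 19, 8, 12]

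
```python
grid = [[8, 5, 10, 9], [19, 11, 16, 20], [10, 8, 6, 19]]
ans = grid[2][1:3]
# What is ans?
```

grid[2] = [10, 8, 6, 19]. grid[2] has length 4. The slice grid[2][1:3] selects indices [1, 2] (1->8, 2->6), giving [8, 6].

[8, 6]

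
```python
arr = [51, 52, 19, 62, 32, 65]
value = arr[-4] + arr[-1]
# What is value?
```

arr has length 6. Negative index -4 maps to positive index 6 + (-4) = 2. arr[2] = 19.
arr has length 6. Negative index -1 maps to positive index 6 + (-1) = 5. arr[5] = 65.
Sum: 19 + 65 = 84.

84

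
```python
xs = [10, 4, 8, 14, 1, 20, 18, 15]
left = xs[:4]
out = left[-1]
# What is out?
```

xs has length 8. The slice xs[:4] selects indices [0, 1, 2, 3] (0->10, 1->4, 2->8, 3->14), giving [10, 4, 8, 14]. So left = [10, 4, 8, 14]. Then left[-1] = 14.

14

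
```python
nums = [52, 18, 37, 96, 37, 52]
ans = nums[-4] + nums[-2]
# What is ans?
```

nums has length 6. Negative index -4 maps to positive index 6 + (-4) = 2. nums[2] = 37.
nums has length 6. Negative index -2 maps to positive index 6 + (-2) = 4. nums[4] = 37.
Sum: 37 + 37 = 74.

74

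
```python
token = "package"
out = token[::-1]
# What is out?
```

token has length 7. The slice token[::-1] selects indices [6, 5, 4, 3, 2, 1, 0] (6->'e', 5->'g', 4->'a', 3->'k', 2->'c', 1->'a', 0->'p'), giving 'egakcap'.

'egakcap'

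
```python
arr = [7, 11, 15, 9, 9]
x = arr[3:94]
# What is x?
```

arr has length 5. The slice arr[3:94] selects indices [3, 4] (3->9, 4->9), giving [9, 9].

[9, 9]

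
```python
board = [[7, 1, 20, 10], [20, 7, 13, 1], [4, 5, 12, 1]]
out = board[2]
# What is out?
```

board has 3 rows. Row 2 is [4, 5, 12, 1].

[4, 5, 12, 1]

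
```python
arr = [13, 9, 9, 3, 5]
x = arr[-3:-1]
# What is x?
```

arr has length 5. The slice arr[-3:-1] selects indices [2, 3] (2->9, 3->3), giving [9, 3].

[9, 3]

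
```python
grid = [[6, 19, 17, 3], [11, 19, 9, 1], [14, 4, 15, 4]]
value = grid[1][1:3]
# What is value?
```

grid[1] = [11, 19, 9, 1]. grid[1] has length 4. The slice grid[1][1:3] selects indices [1, 2] (1->19, 2->9), giving [19, 9].

[19, 9]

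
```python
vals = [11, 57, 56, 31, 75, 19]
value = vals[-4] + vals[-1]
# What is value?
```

vals has length 6. Negative index -4 maps to positive index 6 + (-4) = 2. vals[2] = 56.
vals has length 6. Negative index -1 maps to positive index 6 + (-1) = 5. vals[5] = 19.
Sum: 56 + 19 = 75.

75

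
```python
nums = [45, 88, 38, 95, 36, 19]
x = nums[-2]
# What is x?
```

nums has length 6. Negative index -2 maps to positive index 6 + (-2) = 4. nums[4] = 36.

36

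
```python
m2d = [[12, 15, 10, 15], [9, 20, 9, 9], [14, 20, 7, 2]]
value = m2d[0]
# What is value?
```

m2d has 3 rows. Row 0 is [12, 15, 10, 15].

[12, 15, 10, 15]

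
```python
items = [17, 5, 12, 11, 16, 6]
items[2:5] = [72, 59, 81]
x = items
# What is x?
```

items starts as [17, 5, 12, 11, 16, 6] (length 6). The slice items[2:5] covers indices [2, 3, 4] with values [12, 11, 16]. Replacing that slice with [72, 59, 81] (same length) produces [17, 5, 72, 59, 81, 6].

[17, 5, 72, 59, 81, 6]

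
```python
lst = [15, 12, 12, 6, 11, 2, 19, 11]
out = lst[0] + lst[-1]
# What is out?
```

lst has length 8. lst[0] = 15.
lst has length 8. Negative index -1 maps to positive index 8 + (-1) = 7. lst[7] = 11.
Sum: 15 + 11 = 26.

26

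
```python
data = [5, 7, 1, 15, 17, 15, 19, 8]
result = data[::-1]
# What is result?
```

data has length 8. The slice data[::-1] selects indices [7, 6, 5, 4, 3, 2, 1, 0] (7->8, 6->19, 5->15, 4->17, 3->15, 2->1, 1->7, 0->5), giving [8, 19, 15, 17, 15, 1, 7, 5].

[8, 19, 15, 17, 15, 1, 7, 5]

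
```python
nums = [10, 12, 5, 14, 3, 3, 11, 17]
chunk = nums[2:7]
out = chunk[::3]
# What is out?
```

nums has length 8. The slice nums[2:7] selects indices [2, 3, 4, 5, 6] (2->5, 3->14, 4->3, 5->3, 6->11), giving [5, 14, 3, 3, 11]. So chunk = [5, 14, 3, 3, 11]. chunk has length 5. The slice chunk[::3] selects indices [0, 3] (0->5, 3->3), giving [5, 3].

[5, 3]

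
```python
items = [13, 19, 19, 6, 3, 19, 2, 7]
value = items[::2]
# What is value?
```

items has length 8. The slice items[::2] selects indices [0, 2, 4, 6] (0->13, 2->19, 4->3, 6->2), giving [13, 19, 3, 2].

[13, 19, 3, 2]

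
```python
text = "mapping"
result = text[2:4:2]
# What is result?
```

text has length 7. The slice text[2:4:2] selects indices [2] (2->'p'), giving 'p'.

'p'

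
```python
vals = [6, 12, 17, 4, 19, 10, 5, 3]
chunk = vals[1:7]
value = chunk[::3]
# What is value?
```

vals has length 8. The slice vals[1:7] selects indices [1, 2, 3, 4, 5, 6] (1->12, 2->17, 3->4, 4->19, 5->10, 6->5), giving [12, 17, 4, 19, 10, 5]. So chunk = [12, 17, 4, 19, 10, 5]. chunk has length 6. The slice chunk[::3] selects indices [0, 3] (0->12, 3->19), giving [12, 19].

[12, 19]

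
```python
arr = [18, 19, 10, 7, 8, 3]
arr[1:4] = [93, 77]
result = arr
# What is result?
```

arr starts as [18, 19, 10, 7, 8, 3] (length 6). The slice arr[1:4] covers indices [1, 2, 3] with values [19, 10, 7]. Replacing that slice with [93, 77] (different length) produces [18, 93, 77, 8, 3].

[18, 93, 77, 8, 3]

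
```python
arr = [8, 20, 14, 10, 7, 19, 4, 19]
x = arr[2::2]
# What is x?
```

arr has length 8. The slice arr[2::2] selects indices [2, 4, 6] (2->14, 4->7, 6->4), giving [14, 7, 4].

[14, 7, 4]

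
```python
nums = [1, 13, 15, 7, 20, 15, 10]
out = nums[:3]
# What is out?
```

nums has length 7. The slice nums[:3] selects indices [0, 1, 2] (0->1, 1->13, 2->15), giving [1, 13, 15].

[1, 13, 15]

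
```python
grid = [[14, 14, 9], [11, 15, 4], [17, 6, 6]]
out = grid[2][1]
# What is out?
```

grid[2] = [17, 6, 6]. Taking column 1 of that row yields 6.

6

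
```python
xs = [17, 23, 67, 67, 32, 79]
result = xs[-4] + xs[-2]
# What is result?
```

xs has length 6. Negative index -4 maps to positive index 6 + (-4) = 2. xs[2] = 67.
xs has length 6. Negative index -2 maps to positive index 6 + (-2) = 4. xs[4] = 32.
Sum: 67 + 32 = 99.

99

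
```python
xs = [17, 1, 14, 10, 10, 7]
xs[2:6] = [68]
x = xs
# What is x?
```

xs starts as [17, 1, 14, 10, 10, 7] (length 6). The slice xs[2:6] covers indices [2, 3, 4, 5] with values [14, 10, 10, 7]. Replacing that slice with [68] (different length) produces [17, 1, 68].

[17, 1, 68]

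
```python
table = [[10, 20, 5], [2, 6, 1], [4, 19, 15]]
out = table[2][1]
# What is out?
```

table[2] = [4, 19, 15]. Taking column 1 of that row yields 19.

19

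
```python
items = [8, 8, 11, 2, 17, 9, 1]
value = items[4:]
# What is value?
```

items has length 7. The slice items[4:] selects indices [4, 5, 6] (4->17, 5->9, 6->1), giving [17, 9, 1].

[17, 9, 1]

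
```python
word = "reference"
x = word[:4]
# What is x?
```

word has length 9. The slice word[:4] selects indices [0, 1, 2, 3] (0->'r', 1->'e', 2->'f', 3->'e'), giving 'refe'.

'refe'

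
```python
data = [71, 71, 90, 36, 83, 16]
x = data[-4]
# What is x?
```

data has length 6. Negative index -4 maps to positive index 6 + (-4) = 2. data[2] = 90.

90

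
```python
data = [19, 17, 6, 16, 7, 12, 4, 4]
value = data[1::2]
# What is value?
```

data has length 8. The slice data[1::2] selects indices [1, 3, 5, 7] (1->17, 3->16, 5->12, 7->4), giving [17, 16, 12, 4].

[17, 16, 12, 4]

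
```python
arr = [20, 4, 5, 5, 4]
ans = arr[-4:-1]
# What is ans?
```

arr has length 5. The slice arr[-4:-1] selects indices [1, 2, 3] (1->4, 2->5, 3->5), giving [4, 5, 5].

[4, 5, 5]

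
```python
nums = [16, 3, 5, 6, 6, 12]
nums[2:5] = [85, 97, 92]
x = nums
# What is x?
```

nums starts as [16, 3, 5, 6, 6, 12] (length 6). The slice nums[2:5] covers indices [2, 3, 4] with values [5, 6, 6]. Replacing that slice with [85, 97, 92] (same length) produces [16, 3, 85, 97, 92, 12].

[16, 3, 85, 97, 92, 12]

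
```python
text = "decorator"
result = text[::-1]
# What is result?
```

text has length 9. The slice text[::-1] selects indices [8, 7, 6, 5, 4, 3, 2, 1, 0] (8->'r', 7->'o', 6->'t', 5->'a', 4->'r', 3->'o', 2->'c', 1->'e', 0->'d'), giving 'rotaroced'.

'rotaroced'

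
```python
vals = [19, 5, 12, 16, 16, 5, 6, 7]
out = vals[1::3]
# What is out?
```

vals has length 8. The slice vals[1::3] selects indices [1, 4, 7] (1->5, 4->16, 7->7), giving [5, 16, 7].

[5, 16, 7]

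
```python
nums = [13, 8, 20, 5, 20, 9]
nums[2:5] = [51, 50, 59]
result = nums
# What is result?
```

nums starts as [13, 8, 20, 5, 20, 9] (length 6). The slice nums[2:5] covers indices [2, 3, 4] with values [20, 5, 20]. Replacing that slice with [51, 50, 59] (same length) produces [13, 8, 51, 50, 59, 9].

[13, 8, 51, 50, 59, 9]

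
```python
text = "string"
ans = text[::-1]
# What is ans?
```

text has length 6. The slice text[::-1] selects indices [5, 4, 3, 2, 1, 0] (5->'g', 4->'n', 3->'i', 2->'r', 1->'t', 0->'s'), giving 'gnirts'.

'gnirts'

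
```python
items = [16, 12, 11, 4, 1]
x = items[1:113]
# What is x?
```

items has length 5. The slice items[1:113] selects indices [1, 2, 3, 4] (1->12, 2->11, 3->4, 4->1), giving [12, 11, 4, 1].

[12, 11, 4, 1]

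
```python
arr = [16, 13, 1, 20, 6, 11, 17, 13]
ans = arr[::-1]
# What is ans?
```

arr has length 8. The slice arr[::-1] selects indices [7, 6, 5, 4, 3, 2, 1, 0] (7->13, 6->17, 5->11, 4->6, 3->20, 2->1, 1->13, 0->16), giving [13, 17, 11, 6, 20, 1, 13, 16].

[13, 17, 11, 6, 20, 1, 13, 16]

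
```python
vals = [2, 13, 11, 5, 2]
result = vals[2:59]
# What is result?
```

vals has length 5. The slice vals[2:59] selects indices [2, 3, 4] (2->11, 3->5, 4->2), giving [11, 5, 2].

[11, 5, 2]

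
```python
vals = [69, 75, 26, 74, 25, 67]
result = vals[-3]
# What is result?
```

vals has length 6. Negative index -3 maps to positive index 6 + (-3) = 3. vals[3] = 74.

74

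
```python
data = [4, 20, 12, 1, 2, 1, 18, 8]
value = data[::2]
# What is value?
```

data has length 8. The slice data[::2] selects indices [0, 2, 4, 6] (0->4, 2->12, 4->2, 6->18), giving [4, 12, 2, 18].

[4, 12, 2, 18]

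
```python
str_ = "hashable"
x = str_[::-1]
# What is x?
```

str_ has length 8. The slice str_[::-1] selects indices [7, 6, 5, 4, 3, 2, 1, 0] (7->'e', 6->'l', 5->'b', 4->'a', 3->'h', 2->'s', 1->'a', 0->'h'), giving 'elbahsah'.

'elbahsah'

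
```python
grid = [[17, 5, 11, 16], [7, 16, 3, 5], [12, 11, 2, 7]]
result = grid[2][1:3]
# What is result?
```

grid[2] = [12, 11, 2, 7]. grid[2] has length 4. The slice grid[2][1:3] selects indices [1, 2] (1->11, 2->2), giving [11, 2].

[11, 2]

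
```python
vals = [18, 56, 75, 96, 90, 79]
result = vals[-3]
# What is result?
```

vals has length 6. Negative index -3 maps to positive index 6 + (-3) = 3. vals[3] = 96.

96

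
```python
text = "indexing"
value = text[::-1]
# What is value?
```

text has length 8. The slice text[::-1] selects indices [7, 6, 5, 4, 3, 2, 1, 0] (7->'g', 6->'n', 5->'i', 4->'x', 3->'e', 2->'d', 1->'n', 0->'i'), giving 'gnixedni'.

'gnixedni'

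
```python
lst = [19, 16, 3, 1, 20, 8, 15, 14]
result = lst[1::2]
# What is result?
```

lst has length 8. The slice lst[1::2] selects indices [1, 3, 5, 7] (1->16, 3->1, 5->8, 7->14), giving [16, 1, 8, 14].

[16, 1, 8, 14]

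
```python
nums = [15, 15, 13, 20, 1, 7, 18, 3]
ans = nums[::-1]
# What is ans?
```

nums has length 8. The slice nums[::-1] selects indices [7, 6, 5, 4, 3, 2, 1, 0] (7->3, 6->18, 5->7, 4->1, 3->20, 2->13, 1->15, 0->15), giving [3, 18, 7, 1, 20, 13, 15, 15].

[3, 18, 7, 1, 20, 13, 15, 15]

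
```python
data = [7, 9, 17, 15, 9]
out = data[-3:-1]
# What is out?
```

data has length 5. The slice data[-3:-1] selects indices [2, 3] (2->17, 3->15), giving [17, 15].

[17, 15]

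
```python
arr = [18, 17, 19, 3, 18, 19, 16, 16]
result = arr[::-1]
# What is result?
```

arr has length 8. The slice arr[::-1] selects indices [7, 6, 5, 4, 3, 2, 1, 0] (7->16, 6->16, 5->19, 4->18, 3->3, 2->19, 1->17, 0->18), giving [16, 16, 19, 18, 3, 19, 17, 18].

[16, 16, 19, 18, 3, 19, 17, 18]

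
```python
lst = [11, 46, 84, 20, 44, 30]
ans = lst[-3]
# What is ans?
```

lst has length 6. Negative index -3 maps to positive index 6 + (-3) = 3. lst[3] = 20.

20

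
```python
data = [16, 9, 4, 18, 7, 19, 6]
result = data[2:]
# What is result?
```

data has length 7. The slice data[2:] selects indices [2, 3, 4, 5, 6] (2->4, 3->18, 4->7, 5->19, 6->6), giving [4, 18, 7, 19, 6].

[4, 18, 7, 19, 6]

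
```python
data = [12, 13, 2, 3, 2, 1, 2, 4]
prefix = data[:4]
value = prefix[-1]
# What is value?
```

data has length 8. The slice data[:4] selects indices [0, 1, 2, 3] (0->12, 1->13, 2->2, 3->3), giving [12, 13, 2, 3]. So prefix = [12, 13, 2, 3]. Then prefix[-1] = 3.

3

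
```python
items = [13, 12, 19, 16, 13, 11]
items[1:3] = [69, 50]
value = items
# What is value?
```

items starts as [13, 12, 19, 16, 13, 11] (length 6). The slice items[1:3] covers indices [1, 2] with values [12, 19]. Replacing that slice with [69, 50] (same length) produces [13, 69, 50, 16, 13, 11].

[13, 69, 50, 16, 13, 11]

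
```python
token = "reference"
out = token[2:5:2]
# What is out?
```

token has length 9. The slice token[2:5:2] selects indices [2, 4] (2->'f', 4->'r'), giving 'fr'.

'fr'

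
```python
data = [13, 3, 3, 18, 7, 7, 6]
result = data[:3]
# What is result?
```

data has length 7. The slice data[:3] selects indices [0, 1, 2] (0->13, 1->3, 2->3), giving [13, 3, 3].

[13, 3, 3]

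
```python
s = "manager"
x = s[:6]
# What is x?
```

s has length 7. The slice s[:6] selects indices [0, 1, 2, 3, 4, 5] (0->'m', 1->'a', 2->'n', 3->'a', 4->'g', 5->'e'), giving 'manage'.

'manage'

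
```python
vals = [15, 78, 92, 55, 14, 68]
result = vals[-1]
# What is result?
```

vals has length 6. Negative index -1 maps to positive index 6 + (-1) = 5. vals[5] = 68.

68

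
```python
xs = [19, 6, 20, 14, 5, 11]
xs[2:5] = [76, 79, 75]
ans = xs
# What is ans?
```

xs starts as [19, 6, 20, 14, 5, 11] (length 6). The slice xs[2:5] covers indices [2, 3, 4] with values [20, 14, 5]. Replacing that slice with [76, 79, 75] (same length) produces [19, 6, 76, 79, 75, 11].

[19, 6, 76, 79, 75, 11]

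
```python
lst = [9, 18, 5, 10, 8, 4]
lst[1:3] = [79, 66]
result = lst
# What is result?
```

lst starts as [9, 18, 5, 10, 8, 4] (length 6). The slice lst[1:3] covers indices [1, 2] with values [18, 5]. Replacing that slice with [79, 66] (same length) produces [9, 79, 66, 10, 8, 4].

[9, 79, 66, 10, 8, 4]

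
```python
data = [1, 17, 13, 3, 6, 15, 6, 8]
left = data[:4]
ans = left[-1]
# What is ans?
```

data has length 8. The slice data[:4] selects indices [0, 1, 2, 3] (0->1, 1->17, 2->13, 3->3), giving [1, 17, 13, 3]. So left = [1, 17, 13, 3]. Then left[-1] = 3.

3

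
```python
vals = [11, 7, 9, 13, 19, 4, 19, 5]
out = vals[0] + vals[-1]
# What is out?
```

vals has length 8. vals[0] = 11.
vals has length 8. Negative index -1 maps to positive index 8 + (-1) = 7. vals[7] = 5.
Sum: 11 + 5 = 16.

16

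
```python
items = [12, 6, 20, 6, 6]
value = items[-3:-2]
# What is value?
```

items has length 5. The slice items[-3:-2] selects indices [2] (2->20), giving [20].

[20]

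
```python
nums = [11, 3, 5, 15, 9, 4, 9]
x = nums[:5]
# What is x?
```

nums has length 7. The slice nums[:5] selects indices [0, 1, 2, 3, 4] (0->11, 1->3, 2->5, 3->15, 4->9), giving [11, 3, 5, 15, 9].

[11, 3, 5, 15, 9]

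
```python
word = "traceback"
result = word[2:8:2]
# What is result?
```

word has length 9. The slice word[2:8:2] selects indices [2, 4, 6] (2->'a', 4->'e', 6->'a'), giving 'aea'.

'aea'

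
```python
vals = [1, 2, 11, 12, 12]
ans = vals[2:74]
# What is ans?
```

vals has length 5. The slice vals[2:74] selects indices [2, 3, 4] (2->11, 3->12, 4->12), giving [11, 12, 12].

[11, 12, 12]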